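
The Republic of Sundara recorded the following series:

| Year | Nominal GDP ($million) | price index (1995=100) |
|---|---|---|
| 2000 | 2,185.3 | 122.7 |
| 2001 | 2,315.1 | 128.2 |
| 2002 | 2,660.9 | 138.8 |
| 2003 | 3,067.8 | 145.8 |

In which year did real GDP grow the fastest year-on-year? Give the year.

2001: real = 2315.1/1.282 = 1805.85; growth vs 2000 (1781.01) = 1.39%.
2002: real = 2660.9/1.388 = 1917.07; growth vs 2001 (1805.85) = 6.16%.
2003: real = 3067.8/1.458 = 2104.12; growth vs 2002 (1917.07) = 9.76%.

2003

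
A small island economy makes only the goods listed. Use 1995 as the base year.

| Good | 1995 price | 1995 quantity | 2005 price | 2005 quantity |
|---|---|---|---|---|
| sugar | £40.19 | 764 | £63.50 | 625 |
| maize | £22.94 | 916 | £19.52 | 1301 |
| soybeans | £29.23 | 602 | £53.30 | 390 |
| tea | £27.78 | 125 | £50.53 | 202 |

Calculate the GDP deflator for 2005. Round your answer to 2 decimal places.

Nominal GDP 2005 = 63.50·625 + 19.52·1301 + 53.30·390 + 50.53·202 = 96077.08.
Real GDP 2005 (at 1995 prices) = 40.19·625 + 22.94·1301 + 29.23·390 + 27.78·202 = 71974.95.
Deflator = Nominal/Real × 100 = 96077.08/71974.95 × 100 = 133.487.

133.49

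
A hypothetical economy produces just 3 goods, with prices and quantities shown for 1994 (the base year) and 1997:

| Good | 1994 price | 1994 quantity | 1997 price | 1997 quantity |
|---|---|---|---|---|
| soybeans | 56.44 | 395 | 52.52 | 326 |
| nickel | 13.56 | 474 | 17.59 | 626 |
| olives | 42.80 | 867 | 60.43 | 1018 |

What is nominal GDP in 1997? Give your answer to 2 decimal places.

Nominal GDP 1997 = Σ (p_1997 × q_1997) = 52.52·326 + 17.59·626 + 60.43·1018 = 89650.60.

89650.60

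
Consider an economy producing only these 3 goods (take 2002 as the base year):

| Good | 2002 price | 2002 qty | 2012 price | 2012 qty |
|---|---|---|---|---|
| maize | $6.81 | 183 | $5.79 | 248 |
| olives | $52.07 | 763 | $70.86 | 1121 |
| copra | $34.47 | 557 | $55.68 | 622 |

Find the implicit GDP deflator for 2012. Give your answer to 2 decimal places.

141.72

Nominal GDP 2012 = 5.79·248 + 70.86·1121 + 55.68·622 = 115502.94.
Real GDP 2012 (at 2002 prices) = 6.81·248 + 52.07·1121 + 34.47·622 = 81499.69.
Deflator = Nominal/Real × 100 = 115502.94/81499.69 × 100 = 141.722.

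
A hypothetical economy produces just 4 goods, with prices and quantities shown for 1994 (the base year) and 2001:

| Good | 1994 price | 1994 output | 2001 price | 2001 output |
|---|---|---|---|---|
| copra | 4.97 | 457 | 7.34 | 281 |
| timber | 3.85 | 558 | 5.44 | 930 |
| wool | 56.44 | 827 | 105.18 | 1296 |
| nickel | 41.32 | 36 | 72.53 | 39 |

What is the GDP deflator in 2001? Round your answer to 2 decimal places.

183.44

Nominal GDP 2001 = 7.34·281 + 5.44·930 + 105.18·1296 + 72.53·39 = 146263.69.
Real GDP 2001 (at 1994 prices) = 4.97·281 + 3.85·930 + 56.44·1296 + 41.32·39 = 79734.79.
Deflator = Nominal/Real × 100 = 146263.69/79734.79 × 100 = 183.438.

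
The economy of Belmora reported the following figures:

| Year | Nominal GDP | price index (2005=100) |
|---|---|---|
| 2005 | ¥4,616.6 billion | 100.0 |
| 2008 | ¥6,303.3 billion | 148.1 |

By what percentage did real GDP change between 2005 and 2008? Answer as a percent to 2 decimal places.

Deflate each year: 2005 → 4616.6/1.000 = 4616.60; 2008 → 6303.3/1.481 = 4256.11.
So real GDP changed by 4256.11/4616.60 − 1 = -0.0781, i.e. -7.81%.

-7.81%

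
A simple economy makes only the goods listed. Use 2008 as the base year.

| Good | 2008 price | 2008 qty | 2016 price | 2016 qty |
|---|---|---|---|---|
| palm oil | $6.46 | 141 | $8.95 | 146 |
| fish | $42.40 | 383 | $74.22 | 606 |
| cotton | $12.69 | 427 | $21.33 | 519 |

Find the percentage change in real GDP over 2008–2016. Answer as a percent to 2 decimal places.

47.21%

Real GDP 2008 = Nominal GDP 2008 = 6.46·141 + 42.40·383 + 12.69·427 = 22568.69.
Real GDP 2016 (at 2008 prices) = 6.46·146 + 42.40·606 + 12.69·519 = 33223.67.
Real growth = 33223.67/22568.69 − 1 = 0.4721.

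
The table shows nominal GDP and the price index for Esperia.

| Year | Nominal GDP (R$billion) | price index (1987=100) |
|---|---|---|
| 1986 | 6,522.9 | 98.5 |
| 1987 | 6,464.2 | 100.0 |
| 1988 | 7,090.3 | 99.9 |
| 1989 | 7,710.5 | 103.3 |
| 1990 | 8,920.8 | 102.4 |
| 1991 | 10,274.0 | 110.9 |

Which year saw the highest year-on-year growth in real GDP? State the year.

1990

1987: real = 6464.2/1.000 = 6464.20; growth vs 1986 (6622.23) = -2.39%.
1988: real = 7090.3/0.999 = 7097.40; growth vs 1987 (6464.20) = 9.80%.
1989: real = 7710.5/1.033 = 7464.18; growth vs 1988 (7097.40) = 5.17%.
1990: real = 8920.8/1.024 = 8711.72; growth vs 1989 (7464.18) = 16.71%.
1991: real = 10274.0/1.109 = 9264.20; growth vs 1990 (8711.72) = 6.34%.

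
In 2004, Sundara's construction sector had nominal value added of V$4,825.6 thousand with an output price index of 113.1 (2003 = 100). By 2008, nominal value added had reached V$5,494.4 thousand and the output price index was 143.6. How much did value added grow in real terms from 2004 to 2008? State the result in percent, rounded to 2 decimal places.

-10.32%

Deflate each year: 2004 → 4825.6/1.131 = 4266.67; 2008 → 5494.4/1.436 = 3826.18.
So real value added changed by 3826.18/4266.67 − 1 = -0.1032, i.e. -10.32%.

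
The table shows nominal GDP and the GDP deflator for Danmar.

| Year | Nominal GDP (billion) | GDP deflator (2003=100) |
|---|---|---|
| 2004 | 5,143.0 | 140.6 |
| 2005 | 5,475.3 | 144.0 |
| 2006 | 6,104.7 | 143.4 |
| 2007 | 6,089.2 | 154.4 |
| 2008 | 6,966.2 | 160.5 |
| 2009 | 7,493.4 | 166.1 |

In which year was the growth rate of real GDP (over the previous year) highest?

2005: real = 5475.3/1.440 = 3802.29; growth vs 2004 (3657.89) = 3.95%.
2006: real = 6104.7/1.434 = 4257.11; growth vs 2005 (3802.29) = 11.96%.
2007: real = 6089.2/1.544 = 3943.78; growth vs 2006 (4257.11) = -7.36%.
2008: real = 6966.2/1.605 = 4340.31; growth vs 2007 (3943.78) = 10.05%.
2009: real = 7493.4/1.661 = 4511.38; growth vs 2008 (4340.31) = 3.94%.

2006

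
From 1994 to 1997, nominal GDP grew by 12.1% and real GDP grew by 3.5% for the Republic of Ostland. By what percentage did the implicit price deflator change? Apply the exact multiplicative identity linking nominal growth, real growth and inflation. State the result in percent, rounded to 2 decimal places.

(1 + g_nom) = (1 + g_real)(1 + π), so π = 1.1210 / 1.0350 − 1 = 0.08309.

8.31%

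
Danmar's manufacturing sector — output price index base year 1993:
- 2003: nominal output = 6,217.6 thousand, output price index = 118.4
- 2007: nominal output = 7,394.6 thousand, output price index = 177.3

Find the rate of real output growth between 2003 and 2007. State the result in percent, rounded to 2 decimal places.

-20.58%

Real output 2003 = 6217.6 / 1.184 = 5251.35.
Real output 2007 = 7394.6 / 1.773 = 4170.67.
Real growth = 4170.67 / 5251.35 − 1 = -0.2058.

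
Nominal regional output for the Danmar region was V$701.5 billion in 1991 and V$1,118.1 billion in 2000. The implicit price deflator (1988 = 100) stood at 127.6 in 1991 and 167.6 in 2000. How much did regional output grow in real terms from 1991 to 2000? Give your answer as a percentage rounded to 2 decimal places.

Real regional output 1991 = 701.5 / 1.276 = 549.76.
Real regional output 2000 = 1118.1 / 1.676 = 667.12.
Real growth = 667.12 / 549.76 − 1 = 0.2135.

21.35%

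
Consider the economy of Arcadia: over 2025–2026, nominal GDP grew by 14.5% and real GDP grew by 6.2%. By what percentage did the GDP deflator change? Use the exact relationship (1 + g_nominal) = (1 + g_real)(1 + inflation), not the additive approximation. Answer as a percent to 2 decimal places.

(1 + g_nom) = (1 + g_real)(1 + π), so π = 1.1450 / 1.0620 − 1 = 0.07815.

7.82%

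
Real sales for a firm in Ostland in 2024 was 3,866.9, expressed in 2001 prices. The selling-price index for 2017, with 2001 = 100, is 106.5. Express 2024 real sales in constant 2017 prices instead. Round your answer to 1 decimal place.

Real sales in 2017 prices = Real sales in 2001 prices × (P_2017/P_2001) = 3866.9 × 1.065 = 4118.25.

4,118.2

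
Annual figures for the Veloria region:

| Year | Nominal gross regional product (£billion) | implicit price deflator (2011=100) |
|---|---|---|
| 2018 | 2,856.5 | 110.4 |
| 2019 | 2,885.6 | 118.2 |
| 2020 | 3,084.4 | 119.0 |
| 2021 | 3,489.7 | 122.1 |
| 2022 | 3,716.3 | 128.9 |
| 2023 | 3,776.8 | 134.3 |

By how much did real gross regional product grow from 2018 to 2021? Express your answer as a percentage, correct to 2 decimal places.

10.46%

Real gross regional product 2018 = 2856.5/1.104 = 2587.41.
Real gross regional product 2021 = 3489.7/1.221 = 2858.07.
Change = 2858.07/2587.41 − 1 = 0.1046.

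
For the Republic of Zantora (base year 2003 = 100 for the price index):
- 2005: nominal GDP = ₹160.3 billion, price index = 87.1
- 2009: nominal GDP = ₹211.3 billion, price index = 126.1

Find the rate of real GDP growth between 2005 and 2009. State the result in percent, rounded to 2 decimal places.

-8.95%

Deflate each year: 2005 → 160.3/0.871 = 184.04; 2009 → 211.3/1.261 = 167.57.
So real GDP changed by 167.57/184.04 − 1 = -0.0895, i.e. -8.95%.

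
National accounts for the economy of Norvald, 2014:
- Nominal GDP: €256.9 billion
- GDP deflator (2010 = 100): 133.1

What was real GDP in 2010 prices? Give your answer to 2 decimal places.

Real GDP = Nominal / (GDP deflator/100) = 256.9 / 1.331 = 193.01.

€193.01 billion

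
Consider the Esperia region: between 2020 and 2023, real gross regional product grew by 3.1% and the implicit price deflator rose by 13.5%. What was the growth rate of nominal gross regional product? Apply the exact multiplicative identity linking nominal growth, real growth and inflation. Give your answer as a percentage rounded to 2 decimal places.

(1 + g_nom) = (1 + g_real)(1 + π) = 1.0310 × 1.1350 = 1.17019.

17.02%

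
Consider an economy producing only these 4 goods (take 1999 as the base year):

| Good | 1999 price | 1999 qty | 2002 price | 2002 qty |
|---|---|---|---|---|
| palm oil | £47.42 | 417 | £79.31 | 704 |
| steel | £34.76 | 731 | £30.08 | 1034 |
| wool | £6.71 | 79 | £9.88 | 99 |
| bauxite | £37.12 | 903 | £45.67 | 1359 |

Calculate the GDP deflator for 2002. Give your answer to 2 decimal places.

124.53

Nominal GDP 2002 = 79.31·704 + 30.08·1034 + 9.88·99 + 45.67·1359 = 149980.61.
Real GDP 2002 (at 1999 prices) = 47.42·704 + 34.76·1034 + 6.71·99 + 37.12·1359 = 120435.89.
Deflator = Nominal/Real × 100 = 149980.61/120435.89 × 100 = 124.531.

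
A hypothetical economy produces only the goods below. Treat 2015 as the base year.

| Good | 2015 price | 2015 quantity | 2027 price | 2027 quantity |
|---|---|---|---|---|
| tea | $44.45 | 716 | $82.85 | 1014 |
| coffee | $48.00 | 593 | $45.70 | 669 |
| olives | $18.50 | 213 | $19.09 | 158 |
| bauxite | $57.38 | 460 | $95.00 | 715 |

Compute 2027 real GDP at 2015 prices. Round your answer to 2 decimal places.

Real GDP 2027 = Σ (p_2015 × q_2027) = 44.45·1014 + 48.00·669 + 18.50·158 + 57.38·715 = 121134.00.

$121134.00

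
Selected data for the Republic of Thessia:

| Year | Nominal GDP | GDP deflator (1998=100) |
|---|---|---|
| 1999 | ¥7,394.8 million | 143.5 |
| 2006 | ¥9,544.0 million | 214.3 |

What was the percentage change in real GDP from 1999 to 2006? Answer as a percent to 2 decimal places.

-13.58%

Deflate each year: 1999 → 7394.8/1.435 = 5153.17; 2006 → 9544.0/2.143 = 4453.57.
So real GDP changed by 4453.57/5153.17 − 1 = -0.1358, i.e. -13.58%.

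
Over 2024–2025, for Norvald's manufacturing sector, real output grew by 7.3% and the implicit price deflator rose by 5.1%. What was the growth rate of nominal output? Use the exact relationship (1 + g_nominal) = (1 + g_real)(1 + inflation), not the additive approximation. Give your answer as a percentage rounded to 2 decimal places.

(1 + g_nom) = (1 + g_real)(1 + π) = 1.0730 × 1.0510 = 1.12772.

12.77%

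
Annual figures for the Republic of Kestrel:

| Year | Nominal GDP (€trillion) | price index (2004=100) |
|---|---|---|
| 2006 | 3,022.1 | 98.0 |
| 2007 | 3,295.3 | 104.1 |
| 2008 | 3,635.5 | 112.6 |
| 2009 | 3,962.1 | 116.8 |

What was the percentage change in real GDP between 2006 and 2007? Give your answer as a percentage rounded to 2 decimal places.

2.65%

Real GDP 2006 = 3022.1/0.980 = 3083.78.
Real GDP 2007 = 3295.3/1.041 = 3165.51.
Change = 3165.51/3083.78 − 1 = 0.0265.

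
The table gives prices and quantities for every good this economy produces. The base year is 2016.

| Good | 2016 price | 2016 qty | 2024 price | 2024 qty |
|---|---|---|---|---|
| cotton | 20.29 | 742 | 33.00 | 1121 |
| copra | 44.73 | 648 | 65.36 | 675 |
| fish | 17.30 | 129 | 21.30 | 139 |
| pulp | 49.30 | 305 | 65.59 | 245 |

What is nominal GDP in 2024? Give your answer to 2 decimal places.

Nominal GDP 2024 = Σ (p_2024 × q_2024) = 33.00·1121 + 65.36·675 + 21.30·139 + 65.59·245 = 100141.25.

100141.25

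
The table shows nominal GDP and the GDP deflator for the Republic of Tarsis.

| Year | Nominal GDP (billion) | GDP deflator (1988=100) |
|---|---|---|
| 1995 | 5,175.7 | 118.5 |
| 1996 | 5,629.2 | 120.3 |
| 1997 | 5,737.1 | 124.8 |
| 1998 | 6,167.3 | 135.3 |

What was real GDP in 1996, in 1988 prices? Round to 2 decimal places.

Real GDP 1996 = 5629.2 / 1.203 = 4679.30.

4,679.30 billion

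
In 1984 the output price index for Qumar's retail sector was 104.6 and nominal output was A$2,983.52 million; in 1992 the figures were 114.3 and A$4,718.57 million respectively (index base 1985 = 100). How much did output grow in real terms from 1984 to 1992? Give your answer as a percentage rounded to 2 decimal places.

44.73%

Deflate each year: 1984 → 2983.52/1.046 = 2852.31; 1992 → 4718.57/1.143 = 4128.23.
So real output changed by 4128.23/2852.31 − 1 = 0.4473, i.e. 44.73%.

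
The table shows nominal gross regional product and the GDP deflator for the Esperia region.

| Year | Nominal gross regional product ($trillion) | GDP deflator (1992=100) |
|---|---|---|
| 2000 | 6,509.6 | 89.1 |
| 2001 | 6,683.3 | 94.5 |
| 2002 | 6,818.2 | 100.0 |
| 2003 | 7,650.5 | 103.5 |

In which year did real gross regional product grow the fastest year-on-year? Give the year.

2003

2001: real = 6683.3/0.945 = 7072.28; growth vs 2000 (7305.95) = -3.20%.
2002: real = 6818.2/1.000 = 6818.20; growth vs 2001 (7072.28) = -3.59%.
2003: real = 7650.5/1.035 = 7391.79; growth vs 2002 (6818.20) = 8.41%.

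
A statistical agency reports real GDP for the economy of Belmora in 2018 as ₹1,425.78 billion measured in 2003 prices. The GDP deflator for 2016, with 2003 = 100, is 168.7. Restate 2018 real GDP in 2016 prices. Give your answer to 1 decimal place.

Real GDP in 2016 prices = Real GDP in 2003 prices × (P_2016/P_2003) = 1425.78 × 1.687 = 2405.29.

₹2,405.3 billion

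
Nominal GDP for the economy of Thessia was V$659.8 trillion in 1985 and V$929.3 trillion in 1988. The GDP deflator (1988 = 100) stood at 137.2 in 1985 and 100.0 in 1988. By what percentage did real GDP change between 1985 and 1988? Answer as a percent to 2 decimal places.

Deflate each year: 1985 → 659.8/1.372 = 480.90; 1988 → 929.3/1.000 = 929.30.
So real GDP changed by 929.30/480.90 − 1 = 0.9324, i.e. 93.24%.

93.24%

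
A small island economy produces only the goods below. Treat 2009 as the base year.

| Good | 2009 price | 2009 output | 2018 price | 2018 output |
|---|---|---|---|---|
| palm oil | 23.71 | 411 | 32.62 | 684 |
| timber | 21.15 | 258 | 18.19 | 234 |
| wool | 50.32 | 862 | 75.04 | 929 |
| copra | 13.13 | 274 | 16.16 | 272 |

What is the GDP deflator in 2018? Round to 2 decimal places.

Nominal GDP 2018 = 32.62·684 + 18.19·234 + 75.04·929 + 16.16·272 = 100676.22.
Real GDP 2018 (at 2009 prices) = 23.71·684 + 21.15·234 + 50.32·929 + 13.13·272 = 71485.38.
Deflator = Nominal/Real × 100 = 100676.22/71485.38 × 100 = 140.835.

140.83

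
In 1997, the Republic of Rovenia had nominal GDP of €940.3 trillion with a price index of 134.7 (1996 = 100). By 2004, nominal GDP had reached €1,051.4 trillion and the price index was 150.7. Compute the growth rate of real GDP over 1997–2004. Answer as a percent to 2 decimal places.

-0.06%

Real GDP 1997 = 940.3 / 1.347 = 698.07.
Real GDP 2004 = 1051.4 / 1.507 = 697.68.
Real growth = 697.68 / 698.07 − 1 = -0.0006.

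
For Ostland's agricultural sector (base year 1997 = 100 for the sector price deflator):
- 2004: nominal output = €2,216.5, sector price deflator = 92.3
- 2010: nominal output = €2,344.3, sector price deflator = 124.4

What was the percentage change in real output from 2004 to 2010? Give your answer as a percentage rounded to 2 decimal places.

Real output 2004 = 2216.5 / 0.923 = 2401.41.
Real output 2010 = 2344.3 / 1.244 = 1884.49.
Real growth = 1884.49 / 2401.41 − 1 = -0.2153.

-21.53%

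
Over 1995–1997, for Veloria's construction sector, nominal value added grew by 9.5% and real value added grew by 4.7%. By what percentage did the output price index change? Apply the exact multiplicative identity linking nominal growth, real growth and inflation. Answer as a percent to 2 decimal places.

4.58%

(1 + g_nom) = (1 + g_real)(1 + π), so π = 1.0950 / 1.0470 − 1 = 0.04585.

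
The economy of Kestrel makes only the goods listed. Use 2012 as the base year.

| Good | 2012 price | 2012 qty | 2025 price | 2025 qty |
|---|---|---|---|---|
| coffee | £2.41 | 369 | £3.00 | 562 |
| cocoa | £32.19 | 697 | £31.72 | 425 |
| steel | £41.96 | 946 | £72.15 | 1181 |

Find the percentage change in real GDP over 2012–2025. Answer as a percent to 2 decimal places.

Real GDP 2012 = Nominal GDP 2012 = 2.41·369 + 32.19·697 + 41.96·946 = 63019.88.
Real GDP 2025 (at 2012 prices) = 2.41·562 + 32.19·425 + 41.96·1181 = 64589.93.
Real growth = 64589.93/63019.88 − 1 = 0.0249.

2.49%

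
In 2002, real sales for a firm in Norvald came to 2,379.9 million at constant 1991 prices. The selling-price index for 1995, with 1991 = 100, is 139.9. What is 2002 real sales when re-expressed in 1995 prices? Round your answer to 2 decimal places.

3,329.48 million

Real sales in 1995 prices = Real sales in 1991 prices × (P_1995/P_1991) = 2379.9 × 1.399 = 3329.48.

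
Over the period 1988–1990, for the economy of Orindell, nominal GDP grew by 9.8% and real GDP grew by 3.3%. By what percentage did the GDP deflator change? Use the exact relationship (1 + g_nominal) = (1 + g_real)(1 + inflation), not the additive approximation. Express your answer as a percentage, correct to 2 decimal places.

6.29%

(1 + g_nom) = (1 + g_real)(1 + π), so π = 1.0980 / 1.0330 − 1 = 0.06292.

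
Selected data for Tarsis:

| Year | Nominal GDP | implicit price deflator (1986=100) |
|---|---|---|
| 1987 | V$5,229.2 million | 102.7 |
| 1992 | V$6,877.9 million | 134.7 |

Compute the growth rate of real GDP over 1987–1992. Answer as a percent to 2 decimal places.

Deflate each year: 1987 → 5229.2/1.027 = 5091.72; 1992 → 6877.9/1.347 = 5106.09.
So real GDP changed by 5106.09/5091.72 − 1 = 0.0028, i.e. 0.28%.

0.28%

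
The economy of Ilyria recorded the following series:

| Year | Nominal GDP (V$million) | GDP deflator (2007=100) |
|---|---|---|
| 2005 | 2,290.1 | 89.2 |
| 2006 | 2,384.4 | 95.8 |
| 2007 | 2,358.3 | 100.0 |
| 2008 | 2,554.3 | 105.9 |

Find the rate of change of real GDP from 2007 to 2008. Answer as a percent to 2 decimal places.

Real GDP 2007 = 2358.3/1.000 = 2358.30.
Real GDP 2008 = 2554.3/1.059 = 2411.99.
Change = 2411.99/2358.30 − 1 = 0.0228.

2.28%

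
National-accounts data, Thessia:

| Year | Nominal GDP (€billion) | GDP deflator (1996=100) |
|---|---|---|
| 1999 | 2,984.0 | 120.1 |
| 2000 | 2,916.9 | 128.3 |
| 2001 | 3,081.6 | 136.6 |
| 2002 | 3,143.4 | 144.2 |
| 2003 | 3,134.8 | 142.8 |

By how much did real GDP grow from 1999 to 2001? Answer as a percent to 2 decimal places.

Real GDP 1999 = 2984.0/1.201 = 2484.60.
Real GDP 2001 = 3081.6/1.366 = 2255.93.
Change = 2255.93/2484.60 − 1 = -0.0920.

-9.20%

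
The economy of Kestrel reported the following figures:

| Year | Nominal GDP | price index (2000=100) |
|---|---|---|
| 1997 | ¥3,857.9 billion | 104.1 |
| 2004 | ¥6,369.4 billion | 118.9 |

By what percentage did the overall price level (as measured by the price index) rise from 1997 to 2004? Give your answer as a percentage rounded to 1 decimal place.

14.2%

Price-level change = 118.9 / 104.1 − 1 = 0.1422.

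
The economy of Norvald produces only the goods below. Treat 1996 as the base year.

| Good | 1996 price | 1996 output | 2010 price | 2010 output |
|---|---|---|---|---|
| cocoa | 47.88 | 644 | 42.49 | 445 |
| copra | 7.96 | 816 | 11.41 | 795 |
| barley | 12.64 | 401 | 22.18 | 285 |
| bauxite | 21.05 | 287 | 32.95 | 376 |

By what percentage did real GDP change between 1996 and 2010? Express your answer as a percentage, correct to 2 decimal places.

-19.17%

Real GDP 1996 = Nominal GDP 1996 = 47.88·644 + 7.96·816 + 12.64·401 + 21.05·287 = 48440.07.
Real GDP 2010 (at 1996 prices) = 47.88·445 + 7.96·795 + 12.64·285 + 21.05·376 = 39152.00.
Real growth = 39152.00/48440.07 − 1 = -0.1917.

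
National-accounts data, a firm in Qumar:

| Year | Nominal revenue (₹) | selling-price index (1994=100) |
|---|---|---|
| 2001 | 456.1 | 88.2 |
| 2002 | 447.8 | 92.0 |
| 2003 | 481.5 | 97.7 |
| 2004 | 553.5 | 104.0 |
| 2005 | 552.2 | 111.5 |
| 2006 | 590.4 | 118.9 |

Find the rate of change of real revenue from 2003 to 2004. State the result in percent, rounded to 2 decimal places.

Real revenue 2003 = 481.5/0.977 = 492.84.
Real revenue 2004 = 553.5/1.040 = 532.21.
Change = 532.21/492.84 − 1 = 0.0799.

7.99%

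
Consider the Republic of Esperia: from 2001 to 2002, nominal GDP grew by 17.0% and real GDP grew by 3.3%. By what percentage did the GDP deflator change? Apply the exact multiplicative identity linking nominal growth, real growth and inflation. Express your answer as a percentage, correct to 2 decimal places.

13.26%

(1 + g_nom) = (1 + g_real)(1 + π), so π = 1.1700 / 1.0330 − 1 = 0.13262.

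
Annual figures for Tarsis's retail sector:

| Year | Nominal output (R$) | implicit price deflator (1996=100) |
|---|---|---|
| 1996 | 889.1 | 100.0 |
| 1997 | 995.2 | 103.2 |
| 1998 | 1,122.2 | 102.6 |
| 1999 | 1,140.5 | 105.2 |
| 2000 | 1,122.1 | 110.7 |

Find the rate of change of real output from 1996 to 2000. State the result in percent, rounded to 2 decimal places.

Real output 1996 = 889.1/1.000 = 889.10.
Real output 2000 = 1122.1/1.107 = 1013.64.
Change = 1013.64/889.10 − 1 = 0.1401.

14.01%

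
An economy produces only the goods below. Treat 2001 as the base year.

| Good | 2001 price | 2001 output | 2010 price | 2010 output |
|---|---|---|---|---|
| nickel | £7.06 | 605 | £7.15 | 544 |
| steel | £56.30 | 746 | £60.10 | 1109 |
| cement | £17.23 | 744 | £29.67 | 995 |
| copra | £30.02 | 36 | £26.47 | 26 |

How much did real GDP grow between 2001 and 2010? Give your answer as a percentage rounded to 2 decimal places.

Real GDP 2001 = Nominal GDP 2001 = 7.06·605 + 56.30·746 + 17.23·744 + 30.02·36 = 60170.94.
Real GDP 2010 (at 2001 prices) = 7.06·544 + 56.30·1109 + 17.23·995 + 30.02·26 = 84201.71.
Real growth = 84201.71/60170.94 − 1 = 0.3994.

39.94%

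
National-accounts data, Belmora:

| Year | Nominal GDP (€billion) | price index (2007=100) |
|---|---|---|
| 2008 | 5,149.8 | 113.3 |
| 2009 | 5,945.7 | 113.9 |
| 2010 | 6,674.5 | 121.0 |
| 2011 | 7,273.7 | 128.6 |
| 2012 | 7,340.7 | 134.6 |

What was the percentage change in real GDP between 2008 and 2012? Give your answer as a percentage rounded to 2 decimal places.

Real GDP 2008 = 5149.8/1.133 = 4545.28.
Real GDP 2012 = 7340.7/1.346 = 5453.71.
Change = 5453.71/4545.28 − 1 = 0.1999.

19.99%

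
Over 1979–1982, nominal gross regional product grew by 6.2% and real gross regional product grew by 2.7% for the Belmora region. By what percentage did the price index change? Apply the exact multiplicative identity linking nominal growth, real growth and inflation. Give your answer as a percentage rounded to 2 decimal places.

(1 + g_nom) = (1 + g_real)(1 + π), so π = 1.0620 / 1.0270 − 1 = 0.03408.

3.41%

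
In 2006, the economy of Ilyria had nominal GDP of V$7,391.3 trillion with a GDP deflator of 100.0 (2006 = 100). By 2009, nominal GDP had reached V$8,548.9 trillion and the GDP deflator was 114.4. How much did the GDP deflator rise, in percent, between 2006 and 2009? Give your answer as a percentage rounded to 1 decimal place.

Price-level change = 114.4 / 100.0 − 1 = 0.1440.

14.4%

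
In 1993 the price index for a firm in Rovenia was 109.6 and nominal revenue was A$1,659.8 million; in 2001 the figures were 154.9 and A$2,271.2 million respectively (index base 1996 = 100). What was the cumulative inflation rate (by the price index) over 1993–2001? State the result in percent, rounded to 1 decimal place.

41.3%

Price-level change = 154.9 / 109.6 − 1 = 0.4133.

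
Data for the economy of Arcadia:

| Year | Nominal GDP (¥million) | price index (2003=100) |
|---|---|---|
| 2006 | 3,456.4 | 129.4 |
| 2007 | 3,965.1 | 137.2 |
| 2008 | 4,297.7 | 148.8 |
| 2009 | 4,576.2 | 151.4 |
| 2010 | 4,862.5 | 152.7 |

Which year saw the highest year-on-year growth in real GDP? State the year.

2007: real = 3965.1/1.372 = 2890.01; growth vs 2006 (2671.10) = 8.20%.
2008: real = 4297.7/1.488 = 2888.24; growth vs 2007 (2890.01) = -0.06%.
2009: real = 4576.2/1.514 = 3022.59; growth vs 2008 (2888.24) = 4.65%.
2010: real = 4862.5/1.527 = 3184.35; growth vs 2009 (3022.59) = 5.35%.

2007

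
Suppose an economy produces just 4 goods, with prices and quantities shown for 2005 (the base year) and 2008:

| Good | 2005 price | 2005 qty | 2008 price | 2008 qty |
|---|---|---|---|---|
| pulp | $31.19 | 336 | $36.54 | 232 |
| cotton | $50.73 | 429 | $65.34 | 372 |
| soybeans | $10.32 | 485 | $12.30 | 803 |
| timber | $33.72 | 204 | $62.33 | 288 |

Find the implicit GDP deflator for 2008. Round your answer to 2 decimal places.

137.42

Nominal GDP 2008 = 36.54·232 + 65.34·372 + 12.30·803 + 62.33·288 = 60611.70.
Real GDP 2008 (at 2005 prices) = 31.19·232 + 50.73·372 + 10.32·803 + 33.72·288 = 44105.96.
Deflator = Nominal/Real × 100 = 60611.70/44105.96 × 100 = 137.423.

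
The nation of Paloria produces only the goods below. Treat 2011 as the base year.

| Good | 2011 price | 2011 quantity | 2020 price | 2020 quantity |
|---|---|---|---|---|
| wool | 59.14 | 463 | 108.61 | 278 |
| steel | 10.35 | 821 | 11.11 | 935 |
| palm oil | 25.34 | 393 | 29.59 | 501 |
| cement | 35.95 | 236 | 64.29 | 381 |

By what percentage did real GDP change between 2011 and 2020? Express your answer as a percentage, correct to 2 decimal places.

-3.33%

Real GDP 2011 = Nominal GDP 2011 = 59.14·463 + 10.35·821 + 25.34·393 + 35.95·236 = 54321.99.
Real GDP 2020 (at 2011 prices) = 59.14·278 + 10.35·935 + 25.34·501 + 35.95·381 = 52510.46.
Real growth = 52510.46/54321.99 − 1 = -0.0333.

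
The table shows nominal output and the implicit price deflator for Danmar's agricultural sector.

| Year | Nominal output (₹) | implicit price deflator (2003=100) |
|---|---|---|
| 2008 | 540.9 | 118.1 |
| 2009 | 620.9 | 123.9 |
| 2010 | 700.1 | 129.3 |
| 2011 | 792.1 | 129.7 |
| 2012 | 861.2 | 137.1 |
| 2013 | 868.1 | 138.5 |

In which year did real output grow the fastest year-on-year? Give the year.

2009: real = 620.9/1.239 = 501.13; growth vs 2008 (458.00) = 9.42%.
2010: real = 700.1/1.293 = 541.45; growth vs 2009 (501.13) = 8.05%.
2011: real = 792.1/1.297 = 610.72; growth vs 2010 (541.45) = 12.79%.
2012: real = 861.2/1.371 = 628.15; growth vs 2011 (610.72) = 2.85%.
2013: real = 868.1/1.385 = 626.79; growth vs 2012 (628.15) = -0.22%.

2011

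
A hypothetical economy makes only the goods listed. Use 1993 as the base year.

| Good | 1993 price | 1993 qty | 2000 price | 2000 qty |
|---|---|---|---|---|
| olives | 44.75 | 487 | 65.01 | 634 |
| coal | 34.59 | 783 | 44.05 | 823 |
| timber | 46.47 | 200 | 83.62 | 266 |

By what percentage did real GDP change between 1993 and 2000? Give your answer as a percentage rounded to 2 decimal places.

Real GDP 1993 = Nominal GDP 1993 = 44.75·487 + 34.59·783 + 46.47·200 = 58171.22.
Real GDP 2000 (at 1993 prices) = 44.75·634 + 34.59·823 + 46.47·266 = 69200.09.
Real growth = 69200.09/58171.22 − 1 = 0.1896.

18.96%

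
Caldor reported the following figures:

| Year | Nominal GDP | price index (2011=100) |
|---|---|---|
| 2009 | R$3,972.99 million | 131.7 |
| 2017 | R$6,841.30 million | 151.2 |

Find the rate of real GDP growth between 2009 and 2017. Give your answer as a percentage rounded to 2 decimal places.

Real GDP 2009 = 3972.99 / 1.317 = 3016.70.
Real GDP 2017 = 6841.30 / 1.512 = 4524.67.
Real growth = 4524.67 / 3016.70 − 1 = 0.4999.

49.99%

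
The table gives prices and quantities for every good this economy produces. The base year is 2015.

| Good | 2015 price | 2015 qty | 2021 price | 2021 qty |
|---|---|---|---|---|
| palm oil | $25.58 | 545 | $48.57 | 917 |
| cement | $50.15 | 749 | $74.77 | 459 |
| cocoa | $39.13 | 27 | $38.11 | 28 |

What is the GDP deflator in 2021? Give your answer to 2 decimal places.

168.01

Nominal GDP 2021 = 48.57·917 + 74.77·459 + 38.11·28 = 79925.20.
Real GDP 2021 (at 2015 prices) = 25.58·917 + 50.15·459 + 39.13·28 = 47571.35.
Deflator = Nominal/Real × 100 = 79925.20/47571.35 × 100 = 168.011.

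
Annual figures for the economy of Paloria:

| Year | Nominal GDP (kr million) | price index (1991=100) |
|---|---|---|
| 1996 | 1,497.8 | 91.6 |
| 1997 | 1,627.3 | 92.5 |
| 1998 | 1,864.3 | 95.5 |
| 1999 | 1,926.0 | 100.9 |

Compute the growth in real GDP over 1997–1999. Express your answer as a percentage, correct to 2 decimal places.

8.50%

Real GDP 1997 = 1627.3/0.925 = 1759.24.
Real GDP 1999 = 1926.0/1.009 = 1908.82.
Change = 1908.82/1759.24 − 1 = 0.0850.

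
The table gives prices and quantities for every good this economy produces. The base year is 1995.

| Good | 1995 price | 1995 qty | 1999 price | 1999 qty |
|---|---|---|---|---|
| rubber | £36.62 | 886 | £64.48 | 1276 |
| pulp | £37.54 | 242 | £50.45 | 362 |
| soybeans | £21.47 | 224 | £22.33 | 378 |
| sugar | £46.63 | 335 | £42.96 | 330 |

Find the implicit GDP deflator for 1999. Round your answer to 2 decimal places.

Nominal GDP 1999 = 64.48·1276 + 50.45·362 + 22.33·378 + 42.96·330 = 123156.92.
Real GDP 1999 (at 1995 prices) = 36.62·1276 + 37.54·362 + 21.47·378 + 46.63·330 = 83820.16.
Deflator = Nominal/Real × 100 = 123156.92/83820.16 × 100 = 146.930.

146.93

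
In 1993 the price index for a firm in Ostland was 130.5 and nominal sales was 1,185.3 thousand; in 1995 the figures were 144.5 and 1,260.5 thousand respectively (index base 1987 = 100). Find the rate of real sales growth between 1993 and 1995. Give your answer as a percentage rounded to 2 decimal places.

Deflate each year: 1993 → 1185.3/1.305 = 908.28; 1995 → 1260.5/1.445 = 872.32.
So real sales changed by 872.32/908.28 − 1 = -0.0396, i.e. -3.96%.

-3.96%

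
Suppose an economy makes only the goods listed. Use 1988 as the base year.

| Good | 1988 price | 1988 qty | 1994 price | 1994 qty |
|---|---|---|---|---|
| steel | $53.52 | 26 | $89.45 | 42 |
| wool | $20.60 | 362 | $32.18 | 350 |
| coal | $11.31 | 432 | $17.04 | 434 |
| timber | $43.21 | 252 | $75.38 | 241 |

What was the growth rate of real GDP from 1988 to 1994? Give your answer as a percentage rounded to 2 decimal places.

0.64%

Real GDP 1988 = Nominal GDP 1988 = 53.52·26 + 20.60·362 + 11.31·432 + 43.21·252 = 24623.56.
Real GDP 1994 (at 1988 prices) = 53.52·42 + 20.60·350 + 11.31·434 + 43.21·241 = 24779.99.
Real growth = 24779.99/24623.56 − 1 = 0.0064.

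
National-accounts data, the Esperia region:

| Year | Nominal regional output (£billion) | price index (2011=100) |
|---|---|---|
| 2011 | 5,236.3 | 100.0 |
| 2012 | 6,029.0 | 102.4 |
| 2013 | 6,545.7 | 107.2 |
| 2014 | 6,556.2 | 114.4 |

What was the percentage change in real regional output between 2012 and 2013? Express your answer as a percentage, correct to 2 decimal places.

3.71%

Real regional output 2012 = 6029.0/1.024 = 5887.70.
Real regional output 2013 = 6545.7/1.072 = 6106.06.
Change = 6106.06/5887.70 − 1 = 0.0371.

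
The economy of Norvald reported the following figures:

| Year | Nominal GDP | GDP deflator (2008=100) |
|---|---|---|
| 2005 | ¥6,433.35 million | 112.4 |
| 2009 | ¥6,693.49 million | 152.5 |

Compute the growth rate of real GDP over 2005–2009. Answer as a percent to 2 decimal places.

-23.31%

Deflate each year: 2005 → 6433.35/1.124 = 5723.62; 2009 → 6693.49/1.525 = 4389.17.
So real GDP changed by 4389.17/5723.62 − 1 = -0.2331, i.e. -23.31%.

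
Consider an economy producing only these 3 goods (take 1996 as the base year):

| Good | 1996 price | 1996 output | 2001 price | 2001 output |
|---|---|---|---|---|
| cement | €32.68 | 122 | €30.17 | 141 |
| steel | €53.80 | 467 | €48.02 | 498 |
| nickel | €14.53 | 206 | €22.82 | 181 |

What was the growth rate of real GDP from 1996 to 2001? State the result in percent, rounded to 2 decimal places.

6.00%

Real GDP 1996 = Nominal GDP 1996 = 32.68·122 + 53.80·467 + 14.53·206 = 32104.74.
Real GDP 2001 (at 1996 prices) = 32.68·141 + 53.80·498 + 14.53·181 = 34030.21.
Real growth = 34030.21/32104.74 − 1 = 0.0600.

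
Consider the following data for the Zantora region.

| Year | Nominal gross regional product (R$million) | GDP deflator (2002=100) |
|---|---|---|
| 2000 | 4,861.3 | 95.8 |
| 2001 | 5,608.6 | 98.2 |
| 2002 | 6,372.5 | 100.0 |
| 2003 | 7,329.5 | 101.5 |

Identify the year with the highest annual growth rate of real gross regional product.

2003

2001: real = 5608.6/0.982 = 5711.41; growth vs 2000 (5074.43) = 12.55%.
2002: real = 6372.5/1.000 = 6372.50; growth vs 2001 (5711.41) = 11.57%.
2003: real = 7329.5/1.015 = 7221.18; growth vs 2002 (6372.50) = 13.32%.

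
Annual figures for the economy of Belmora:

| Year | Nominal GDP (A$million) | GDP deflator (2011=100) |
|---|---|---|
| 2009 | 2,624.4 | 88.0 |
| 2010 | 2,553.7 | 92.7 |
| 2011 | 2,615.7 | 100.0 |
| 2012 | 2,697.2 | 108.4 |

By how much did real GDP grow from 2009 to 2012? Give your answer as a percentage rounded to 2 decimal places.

Real GDP 2009 = 2624.4/0.880 = 2982.27.
Real GDP 2012 = 2697.2/1.084 = 2488.19.
Change = 2488.19/2982.27 − 1 = -0.1657.

-16.57%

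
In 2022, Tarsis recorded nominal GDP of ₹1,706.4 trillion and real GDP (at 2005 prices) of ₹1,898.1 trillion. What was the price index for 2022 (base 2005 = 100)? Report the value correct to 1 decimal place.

89.9

price index = (Nominal / Real) × 100 = 1706.4 / 1898.1 × 100 = 89.90.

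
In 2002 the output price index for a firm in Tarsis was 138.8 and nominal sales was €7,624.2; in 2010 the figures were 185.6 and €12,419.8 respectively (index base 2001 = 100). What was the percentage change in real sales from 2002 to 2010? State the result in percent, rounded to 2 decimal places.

21.82%

Deflate each year: 2002 → 7624.2/1.388 = 5492.94; 2010 → 12419.8/1.856 = 6691.70.
So real sales changed by 6691.70/5492.94 − 1 = 0.2182, i.e. 21.82%.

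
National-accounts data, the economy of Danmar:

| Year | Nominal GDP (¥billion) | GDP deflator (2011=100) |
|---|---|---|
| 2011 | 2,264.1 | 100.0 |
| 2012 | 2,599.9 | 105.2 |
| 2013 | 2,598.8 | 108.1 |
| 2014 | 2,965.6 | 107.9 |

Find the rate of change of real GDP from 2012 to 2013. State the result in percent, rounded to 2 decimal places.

Real GDP 2012 = 2599.9/1.052 = 2471.39.
Real GDP 2013 = 2598.8/1.081 = 2404.07.
Change = 2404.07/2471.39 − 1 = -0.0272.

-2.72%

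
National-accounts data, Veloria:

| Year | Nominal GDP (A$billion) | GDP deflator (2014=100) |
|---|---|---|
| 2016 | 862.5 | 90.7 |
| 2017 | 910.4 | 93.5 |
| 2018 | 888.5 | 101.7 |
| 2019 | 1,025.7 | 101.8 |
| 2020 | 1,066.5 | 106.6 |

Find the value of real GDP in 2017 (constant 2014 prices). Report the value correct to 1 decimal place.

Real GDP 2017 = 910.4 / 0.935 = 973.69.

A$973.7 billion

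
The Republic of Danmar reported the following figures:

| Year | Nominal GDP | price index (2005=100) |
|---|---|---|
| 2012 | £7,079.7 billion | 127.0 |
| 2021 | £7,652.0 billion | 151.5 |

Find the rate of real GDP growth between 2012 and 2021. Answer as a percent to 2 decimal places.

-9.40%

Deflate each year: 2012 → 7079.7/1.270 = 5574.57; 2021 → 7652.0/1.515 = 5050.83.
So real GDP changed by 5050.83/5574.57 − 1 = -0.0940, i.e. -9.40%.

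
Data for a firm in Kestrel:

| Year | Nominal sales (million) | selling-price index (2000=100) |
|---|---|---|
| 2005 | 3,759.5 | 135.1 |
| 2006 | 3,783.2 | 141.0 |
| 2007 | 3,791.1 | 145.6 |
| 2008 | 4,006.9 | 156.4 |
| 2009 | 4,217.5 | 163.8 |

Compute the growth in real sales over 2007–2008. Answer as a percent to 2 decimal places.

Real sales 2007 = 3791.1/1.456 = 2603.78.
Real sales 2008 = 4006.9/1.564 = 2561.96.
Change = 2561.96/2603.78 − 1 = -0.0161.

-1.61%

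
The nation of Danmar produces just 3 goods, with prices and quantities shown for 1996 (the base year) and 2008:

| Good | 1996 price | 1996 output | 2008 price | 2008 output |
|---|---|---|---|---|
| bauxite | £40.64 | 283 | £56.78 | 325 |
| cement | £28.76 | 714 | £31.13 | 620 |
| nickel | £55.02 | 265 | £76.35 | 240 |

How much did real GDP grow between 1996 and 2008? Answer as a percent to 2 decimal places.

Real GDP 1996 = Nominal GDP 1996 = 40.64·283 + 28.76·714 + 55.02·265 = 46616.06.
Real GDP 2008 (at 1996 prices) = 40.64·325 + 28.76·620 + 55.02·240 = 44244.00.
Real growth = 44244.00/46616.06 − 1 = -0.0509.

-5.09%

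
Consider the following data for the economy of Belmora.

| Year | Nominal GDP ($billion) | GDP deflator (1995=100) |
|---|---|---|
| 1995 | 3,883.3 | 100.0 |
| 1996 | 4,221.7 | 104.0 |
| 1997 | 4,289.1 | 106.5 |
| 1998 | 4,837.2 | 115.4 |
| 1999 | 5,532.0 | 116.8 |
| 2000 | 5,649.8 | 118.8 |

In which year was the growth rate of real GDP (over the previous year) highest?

1999

1996: real = 4221.7/1.040 = 4059.33; growth vs 1995 (3883.30) = 4.53%.
1997: real = 4289.1/1.065 = 4027.32; growth vs 1996 (4059.33) = -0.79%.
1998: real = 4837.2/1.154 = 4191.68; growth vs 1997 (4027.32) = 4.08%.
1999: real = 5532.0/1.168 = 4736.30; growth vs 1998 (4191.68) = 12.99%.
2000: real = 5649.8/1.188 = 4755.72; growth vs 1999 (4736.30) = 0.41%.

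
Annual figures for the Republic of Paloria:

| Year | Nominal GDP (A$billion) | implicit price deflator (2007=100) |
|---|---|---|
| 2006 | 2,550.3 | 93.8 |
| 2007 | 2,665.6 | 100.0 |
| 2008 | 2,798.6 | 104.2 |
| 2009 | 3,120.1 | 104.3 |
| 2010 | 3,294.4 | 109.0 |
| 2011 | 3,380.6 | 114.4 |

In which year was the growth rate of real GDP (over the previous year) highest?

2009

2007: real = 2665.6/1.000 = 2665.60; growth vs 2006 (2718.87) = -1.96%.
2008: real = 2798.6/1.042 = 2685.80; growth vs 2007 (2665.60) = 0.76%.
2009: real = 3120.1/1.043 = 2991.47; growth vs 2008 (2685.80) = 11.38%.
2010: real = 3294.4/1.090 = 3022.39; growth vs 2009 (2991.47) = 1.03%.
2011: real = 3380.6/1.144 = 2955.07; growth vs 2010 (3022.39) = -2.23%.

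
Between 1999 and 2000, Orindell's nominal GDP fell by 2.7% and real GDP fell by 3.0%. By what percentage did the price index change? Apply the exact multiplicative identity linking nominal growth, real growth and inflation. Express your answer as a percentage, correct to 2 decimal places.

0.31%

(1 + g_nom) = (1 + g_real)(1 + π), so π = 0.9730 / 0.9700 − 1 = 0.00309.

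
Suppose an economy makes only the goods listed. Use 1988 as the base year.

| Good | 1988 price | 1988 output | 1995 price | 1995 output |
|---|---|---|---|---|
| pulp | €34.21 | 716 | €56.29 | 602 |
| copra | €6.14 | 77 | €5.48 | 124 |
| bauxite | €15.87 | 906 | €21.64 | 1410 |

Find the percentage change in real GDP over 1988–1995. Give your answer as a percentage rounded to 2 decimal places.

Real GDP 1988 = Nominal GDP 1988 = 34.21·716 + 6.14·77 + 15.87·906 = 39345.36.
Real GDP 1995 (at 1988 prices) = 34.21·602 + 6.14·124 + 15.87·1410 = 43732.48.
Real growth = 43732.48/39345.36 − 1 = 0.1115.

11.15%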